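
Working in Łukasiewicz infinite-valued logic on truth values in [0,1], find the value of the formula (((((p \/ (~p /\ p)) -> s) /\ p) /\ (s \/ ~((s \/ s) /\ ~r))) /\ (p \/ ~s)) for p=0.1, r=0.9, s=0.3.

~p: Łukasiewicz ¬ gives 1 − 0.1 = 0.9
(~p /\ p) = min(0.9, 0.1) = 0.1
(p \/ (~p /\ p)) = max(0.1, 0.1) = 0.1
((p \/ (~p /\ p)) -> s): min(1, 1 − 0.1 + 0.3) = 1
(((p \/ (~p /\ p)) -> s) /\ p) = min(1, 0.1) = 0.1
(s \/ s) = max(0.3, 0.3) = 0.3
~r: Łukasiewicz ¬ gives 1 − 0.9 = 0.1
((s \/ s) /\ ~r) = min(0.3, 0.1) = 0.1
~((s \/ s) /\ ~r): Łukasiewicz ¬ gives 1 − 0.1 = 0.9
(s \/ ~((s \/ s) /\ ~r)) = max(0.3, 0.9) = 0.9
((((p \/ (~p /\ p)) -> s) /\ p) /\ (s \/ ~((s \/ s) /\ ~r))) = min(0.1, 0.9) = 0.1
~s: Łukasiewicz ¬ gives 1 − 0.3 = 0.7
(p \/ ~s) = max(0.1, 0.7) = 0.7
(((((p \/ (~p /\ p)) -> s) /\ p) /\ (s \/ ~((s \/ s) /\ ~r))) /\ (p \/ ~s)) = min(0.1, 0.7) = 0.1

0.10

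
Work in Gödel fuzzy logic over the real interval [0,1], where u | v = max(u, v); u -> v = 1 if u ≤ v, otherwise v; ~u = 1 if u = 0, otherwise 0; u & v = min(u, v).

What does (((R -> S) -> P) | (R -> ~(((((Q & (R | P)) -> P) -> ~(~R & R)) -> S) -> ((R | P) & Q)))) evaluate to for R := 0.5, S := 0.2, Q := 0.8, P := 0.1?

(R -> S): 0.5 > 0.2, so result = 0.2
((R -> S) -> P): 0.2 > 0.1, so result = 0.1
(R | P) = max(0.5, 0.1) = 0.5
(Q & (R | P)) = min(0.8, 0.5) = 0.5
((Q & (R | P)) -> P): 0.5 > 0.1, so result = 0.1
~R: Gödel ¬ of 0.5 = 0 (operand ≠ 0)
(~R & R) = min(0, 0.5) = 0
~(~R & R): Gödel ¬ of 0 = 1 (operand is 0)
(((Q & (R | P)) -> P) -> ~(~R & R)): 0.1 ≤ 1, so result = 1
((((Q & (R | P)) -> P) -> ~(~R & R)) -> S): 1 > 0.2, so result = 0.2
(R | P) = max(0.5, 0.1) = 0.5
((R | P) & Q) = min(0.5, 0.8) = 0.5
(((((Q & (R | P)) -> P) -> ~(~R & R)) -> S) -> ((R | P) & Q)): 0.2 ≤ 0.5, so result = 1
~(((((Q & (R | P)) -> P) -> ~(~R & R)) -> S) -> ((R | P) & Q)): Gödel ¬ of 1 = 0 (operand ≠ 0)
(R -> ~(((((Q & (R | P)) -> P) -> ~(~R & R)) -> S) -> ((R | P) & Q))): 0.5 > 0, so result = 0
(((R -> S) -> P) | (R -> ~(((((Q & (R | P)) -> P) -> ~(~R & R)) -> S) -> ((R | P) & Q)))) = max(0.1, 0) = 0.1

0.10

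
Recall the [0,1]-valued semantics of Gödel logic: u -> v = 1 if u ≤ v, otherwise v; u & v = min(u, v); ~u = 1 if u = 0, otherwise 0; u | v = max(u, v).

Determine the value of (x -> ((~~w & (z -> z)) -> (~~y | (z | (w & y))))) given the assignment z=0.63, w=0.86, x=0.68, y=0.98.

~w: Gödel ¬ of 0.86 = 0 (operand ≠ 0)
~~w: Gödel ¬ of 0 = 1 (operand is 0)
(z -> z): 0.63 ≤ 0.63, so result = 1
(~~w & (z -> z)) = min(1, 1) = 1
~y: Gödel ¬ of 0.98 = 0 (operand ≠ 0)
~~y: Gödel ¬ of 0 = 1 (operand is 0)
(w & y) = min(0.86, 0.98) = 0.86
(z | (w & y)) = max(0.63, 0.86) = 0.86
(~~y | (z | (w & y))) = max(1, 0.86) = 1
((~~w & (z -> z)) -> (~~y | (z | (w & y)))): 1 ≤ 1, so result = 1
(x -> ((~~w & (z -> z)) -> (~~y | (z | (w & y))))): 0.68 ≤ 1, so result = 1

1.00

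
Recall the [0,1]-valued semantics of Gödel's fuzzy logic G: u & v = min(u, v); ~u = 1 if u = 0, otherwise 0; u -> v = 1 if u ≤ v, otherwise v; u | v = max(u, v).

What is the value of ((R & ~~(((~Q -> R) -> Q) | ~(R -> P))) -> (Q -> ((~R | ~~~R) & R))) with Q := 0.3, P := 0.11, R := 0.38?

0.00

~Q: Gödel ¬ of 0.3 = 0 (operand ≠ 0)
(~Q -> R): 0 ≤ 0.38, so result = 1
((~Q -> R) -> Q): 1 > 0.3, so result = 0.3
(R -> P): 0.38 > 0.11, so result = 0.11
~(R -> P): Gödel ¬ of 0.11 = 0 (operand ≠ 0)
(((~Q -> R) -> Q) | ~(R -> P)) = max(0.3, 0) = 0.3
~(((~Q -> R) -> Q) | ~(R -> P)): Gödel ¬ of 0.3 = 0 (operand ≠ 0)
~~(((~Q -> R) -> Q) | ~(R -> P)): Gödel ¬ of 0 = 1 (operand is 0)
(R & ~~(((~Q -> R) -> Q) | ~(R -> P))) = min(0.38, 1) = 0.38
~R: Gödel ¬ of 0.38 = 0 (operand ≠ 0)
~R: Gödel ¬ of 0.38 = 0 (operand ≠ 0)
~~R: Gödel ¬ of 0 = 1 (operand is 0)
~~~R: Gödel ¬ of 1 = 0 (operand ≠ 0)
(~R | ~~~R) = max(0, 0) = 0
((~R | ~~~R) & R) = min(0, 0.38) = 0
(Q -> ((~R | ~~~R) & R)): 0.3 > 0, so result = 0
((R & ~~(((~Q -> R) -> Q) | ~(R -> P))) -> (Q -> ((~R | ~~~R) & R))): 0.38 > 0, so result = 0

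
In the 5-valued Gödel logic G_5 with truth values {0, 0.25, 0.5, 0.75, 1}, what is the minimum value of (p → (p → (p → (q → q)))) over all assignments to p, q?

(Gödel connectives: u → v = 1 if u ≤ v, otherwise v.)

1.00

Every assignment gives 1. For instance at p = 0, q = 0:
  (q → q): 0 ≤ 0, so result = 1
  (p → (q → q)): 0 ≤ 1, so result = 1
  (p → (p → (q → q))): 0 ≤ 1, so result = 1
  (p → (p → (p → (q → q)))): 0 ≤ 1, so result = 1
All 25 assignments give value 1 — the formula is a G_5-tautology.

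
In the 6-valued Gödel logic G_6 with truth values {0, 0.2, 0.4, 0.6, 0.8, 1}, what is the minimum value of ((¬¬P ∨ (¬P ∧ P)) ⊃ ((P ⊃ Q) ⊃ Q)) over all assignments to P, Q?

The minimum is attained at P = 0.2, Q = 0.2:
  ¬P: Gödel ¬ of 0.2 = 0 (operand ≠ 0)
  ¬¬P: Gödel ¬ of 0 = 1 (operand is 0)
  ¬P: Gödel ¬ of 0.2 = 0 (operand ≠ 0)
  (¬P ∧ P) = min(0, 0.2) = 0
  (¬¬P ∨ (¬P ∧ P)) = max(1, 0) = 1
  (P ⊃ Q): 0.2 ≤ 0.2, so result = 1
  ((P ⊃ Q) ⊃ Q): 1 > 0.2, so result = 0.2
  ((¬¬P ∨ (¬P ∧ P)) ⊃ ((P ⊃ Q) ⊃ Q)): 1 > 0.2, so result = 0.2
Checking all 36 assignments confirms none give a value below 0.20.

0.20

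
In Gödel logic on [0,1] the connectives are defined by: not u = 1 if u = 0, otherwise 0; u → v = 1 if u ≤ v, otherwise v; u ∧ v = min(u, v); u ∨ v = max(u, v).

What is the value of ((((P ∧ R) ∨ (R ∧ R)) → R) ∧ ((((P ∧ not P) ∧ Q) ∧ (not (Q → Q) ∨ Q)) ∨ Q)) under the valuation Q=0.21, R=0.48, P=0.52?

(P ∧ R) = min(0.52, 0.48) = 0.48
(R ∧ R) = min(0.48, 0.48) = 0.48
((P ∧ R) ∨ (R ∧ R)) = max(0.48, 0.48) = 0.48
(((P ∧ R) ∨ (R ∧ R)) → R): 0.48 ≤ 0.48, so result = 1
not P: Gödel ¬ of 0.52 = 0 (operand ≠ 0)
(P ∧ not P) = min(0.52, 0) = 0
((P ∧ not P) ∧ Q) = min(0, 0.21) = 0
(Q → Q): 0.21 ≤ 0.21, so result = 1
not (Q → Q): Gödel ¬ of 1 = 0 (operand ≠ 0)
(not (Q → Q) ∨ Q) = max(0, 0.21) = 0.21
(((P ∧ not P) ∧ Q) ∧ (not (Q → Q) ∨ Q)) = min(0, 0.21) = 0
((((P ∧ not P) ∧ Q) ∧ (not (Q → Q) ∨ Q)) ∨ Q) = max(0, 0.21) = 0.21
((((P ∧ R) ∨ (R ∧ R)) → R) ∧ ((((P ∧ not P) ∧ Q) ∧ (not (Q → Q) ∨ Q)) ∨ Q)) = min(1, 0.21) = 0.21

0.21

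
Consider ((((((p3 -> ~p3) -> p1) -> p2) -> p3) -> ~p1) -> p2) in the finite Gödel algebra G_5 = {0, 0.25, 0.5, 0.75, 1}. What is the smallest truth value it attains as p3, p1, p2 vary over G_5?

0.00

The minimum is attained at p3 = 0, p1 = 0, p2 = 0:
  ~p3: Gödel ¬ of 0 = 1 (operand is 0)
  (p3 -> ~p3): 0 ≤ 1, so result = 1
  ((p3 -> ~p3) -> p1): 1 > 0, so result = 0
  (((p3 -> ~p3) -> p1) -> p2): 0 ≤ 0, so result = 1
  ((((p3 -> ~p3) -> p1) -> p2) -> p3): 1 > 0, so result = 0
  ~p1: Gödel ¬ of 0 = 1 (operand is 0)
  (((((p3 -> ~p3) -> p1) -> p2) -> p3) -> ~p1): 0 ≤ 1, so result = 1
  ((((((p3 -> ~p3) -> p1) -> p2) -> p3) -> ~p1) -> p2): 1 > 0, so result = 0
Checking all 125 assignments confirms none give a value below 0.00.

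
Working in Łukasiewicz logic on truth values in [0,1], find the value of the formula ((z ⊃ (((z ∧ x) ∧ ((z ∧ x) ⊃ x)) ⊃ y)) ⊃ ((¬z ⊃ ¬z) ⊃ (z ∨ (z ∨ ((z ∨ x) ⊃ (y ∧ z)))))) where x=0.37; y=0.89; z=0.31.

0.94

(z ∧ x) = min(0.31, 0.37) = 0.31
(z ∧ x) = min(0.31, 0.37) = 0.31
((z ∧ x) ⊃ x): min(1, 1 − 0.31 + 0.37) = 1
((z ∧ x) ∧ ((z ∧ x) ⊃ x)) = min(0.31, 1) = 0.31
(((z ∧ x) ∧ ((z ∧ x) ⊃ x)) ⊃ y): min(1, 1 − 0.31 + 0.89) = 1
(z ⊃ (((z ∧ x) ∧ ((z ∧ x) ⊃ x)) ⊃ y)): min(1, 1 − 0.31 + 1) = 1
¬z: Łukasiewicz ¬ gives 1 − 0.31 = 0.69
¬z: Łukasiewicz ¬ gives 1 − 0.31 = 0.69
(¬z ⊃ ¬z): min(1, 1 − 0.69 + 0.69) = 1
(z ∨ x) = max(0.31, 0.37) = 0.37
(y ∧ z) = min(0.89, 0.31) = 0.31
((z ∨ x) ⊃ (y ∧ z)): min(1, 1 − 0.37 + 0.31) = 0.94
(z ∨ ((z ∨ x) ⊃ (y ∧ z))) = max(0.31, 0.94) = 0.94
(z ∨ (z ∨ ((z ∨ x) ⊃ (y ∧ z)))) = max(0.31, 0.94) = 0.94
((¬z ⊃ ¬z) ⊃ (z ∨ (z ∨ ((z ∨ x) ⊃ (y ∧ z))))): min(1, 1 − 1 + 0.94) = 0.94
((z ⊃ (((z ∧ x) ∧ ((z ∧ x) ⊃ x)) ⊃ y)) ⊃ ((¬z ⊃ ¬z) ⊃ (z ∨ (z ∨ ((z ∨ x) ⊃ (y ∧ z)))))): min(1, 1 − 1 + 0.94) = 0.94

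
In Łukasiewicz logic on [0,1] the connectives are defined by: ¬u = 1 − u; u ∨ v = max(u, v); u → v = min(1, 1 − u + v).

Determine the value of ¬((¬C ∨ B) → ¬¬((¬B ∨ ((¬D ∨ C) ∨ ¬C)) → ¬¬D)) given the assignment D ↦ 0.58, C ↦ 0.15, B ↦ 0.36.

0.12

¬C: Łukasiewicz ¬ gives 1 − 0.15 = 0.85
(¬C ∨ B) = max(0.85, 0.36) = 0.85
¬B: Łukasiewicz ¬ gives 1 − 0.36 = 0.64
¬D: Łukasiewicz ¬ gives 1 − 0.58 = 0.42
(¬D ∨ C) = max(0.42, 0.15) = 0.42
¬C: Łukasiewicz ¬ gives 1 − 0.15 = 0.85
((¬D ∨ C) ∨ ¬C) = max(0.42, 0.85) = 0.85
(¬B ∨ ((¬D ∨ C) ∨ ¬C)) = max(0.64, 0.85) = 0.85
¬D: Łukasiewicz ¬ gives 1 − 0.58 = 0.42
¬¬D: Łukasiewicz ¬ gives 1 − 0.42 = 0.58
((¬B ∨ ((¬D ∨ C) ∨ ¬C)) → ¬¬D): min(1, 1 − 0.85 + 0.58) = 0.73
¬((¬B ∨ ((¬D ∨ C) ∨ ¬C)) → ¬¬D): Łukasiewicz ¬ gives 1 − 0.73 = 0.27
¬¬((¬B ∨ ((¬D ∨ C) ∨ ¬C)) → ¬¬D): Łukasiewicz ¬ gives 1 − 0.27 = 0.73
((¬C ∨ B) → ¬¬((¬B ∨ ((¬D ∨ C) ∨ ¬C)) → ¬¬D)): min(1, 1 − 0.85 + 0.73) = 0.88
¬((¬C ∨ B) → ¬¬((¬B ∨ ((¬D ∨ C) ∨ ¬C)) → ¬¬D)): Łukasiewicz ¬ gives 1 − 0.88 = 0.12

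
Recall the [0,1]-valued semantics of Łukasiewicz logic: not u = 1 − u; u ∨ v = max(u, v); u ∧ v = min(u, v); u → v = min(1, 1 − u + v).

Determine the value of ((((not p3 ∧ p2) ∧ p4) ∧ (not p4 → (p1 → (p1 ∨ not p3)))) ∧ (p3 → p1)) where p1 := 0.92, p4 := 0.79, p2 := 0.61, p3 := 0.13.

not p3: Łukasiewicz ¬ gives 1 − 0.13 = 0.87
(not p3 ∧ p2) = min(0.87, 0.61) = 0.61
((not p3 ∧ p2) ∧ p4) = min(0.61, 0.79) = 0.61
not p4: Łukasiewicz ¬ gives 1 − 0.79 = 0.21
not p3: Łukasiewicz ¬ gives 1 − 0.13 = 0.87
(p1 ∨ not p3) = max(0.92, 0.87) = 0.92
(p1 → (p1 ∨ not p3)): min(1, 1 − 0.92 + 0.92) = 1
(not p4 → (p1 → (p1 ∨ not p3))): min(1, 1 − 0.21 + 1) = 1
(((not p3 ∧ p2) ∧ p4) ∧ (not p4 → (p1 → (p1 ∨ not p3)))) = min(0.61, 1) = 0.61
(p3 → p1): min(1, 1 − 0.13 + 0.92) = 1
((((not p3 ∧ p2) ∧ p4) ∧ (not p4 → (p1 → (p1 ∨ not p3)))) ∧ (p3 → p1)) = min(0.61, 1) = 0.61

0.61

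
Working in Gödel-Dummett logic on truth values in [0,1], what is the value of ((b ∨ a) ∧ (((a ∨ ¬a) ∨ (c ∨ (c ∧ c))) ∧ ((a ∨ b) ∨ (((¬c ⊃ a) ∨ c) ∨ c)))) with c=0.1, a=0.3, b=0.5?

(b ∨ a) = max(0.5, 0.3) = 0.5
¬a: Gödel ¬ of 0.3 = 0 (operand ≠ 0)
(a ∨ ¬a) = max(0.3, 0) = 0.3
(c ∧ c) = min(0.1, 0.1) = 0.1
(c ∨ (c ∧ c)) = max(0.1, 0.1) = 0.1
((a ∨ ¬a) ∨ (c ∨ (c ∧ c))) = max(0.3, 0.1) = 0.3
(a ∨ b) = max(0.3, 0.5) = 0.5
¬c: Gödel ¬ of 0.1 = 0 (operand ≠ 0)
(¬c ⊃ a): 0 ≤ 0.3, so result = 1
((¬c ⊃ a) ∨ c) = max(1, 0.1) = 1
(((¬c ⊃ a) ∨ c) ∨ c) = max(1, 0.1) = 1
((a ∨ b) ∨ (((¬c ⊃ a) ∨ c) ∨ c)) = max(0.5, 1) = 1
(((a ∨ ¬a) ∨ (c ∨ (c ∧ c))) ∧ ((a ∨ b) ∨ (((¬c ⊃ a) ∨ c) ∨ c))) = min(0.3, 1) = 0.3
((b ∨ a) ∧ (((a ∨ ¬a) ∨ (c ∨ (c ∧ c))) ∧ ((a ∨ b) ∨ (((¬c ⊃ a) ∨ c) ∨ c)))) = min(0.5, 0.3) = 0.3

0.30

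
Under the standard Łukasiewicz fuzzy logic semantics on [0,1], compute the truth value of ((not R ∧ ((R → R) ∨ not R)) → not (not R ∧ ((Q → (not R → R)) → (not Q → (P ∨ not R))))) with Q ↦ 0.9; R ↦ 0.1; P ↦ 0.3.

0.20

not R: Łukasiewicz ¬ gives 1 − 0.1 = 0.9
(R → R): min(1, 1 − 0.1 + 0.1) = 1
not R: Łukasiewicz ¬ gives 1 − 0.1 = 0.9
((R → R) ∨ not R) = max(1, 0.9) = 1
(not R ∧ ((R → R) ∨ not R)) = min(0.9, 1) = 0.9
not R: Łukasiewicz ¬ gives 1 − 0.1 = 0.9
not R: Łukasiewicz ¬ gives 1 − 0.1 = 0.9
(not R → R): min(1, 1 − 0.9 + 0.1) = 0.2
(Q → (not R → R)): min(1, 1 − 0.9 + 0.2) = 0.3
not Q: Łukasiewicz ¬ gives 1 − 0.9 = 0.1
not R: Łukasiewicz ¬ gives 1 − 0.1 = 0.9
(P ∨ not R) = max(0.3, 0.9) = 0.9
(not Q → (P ∨ not R)): min(1, 1 − 0.1 + 0.9) = 1
((Q → (not R → R)) → (not Q → (P ∨ not R))): min(1, 1 − 0.3 + 1) = 1
(not R ∧ ((Q → (not R → R)) → (not Q → (P ∨ not R)))) = min(0.9, 1) = 0.9
not (not R ∧ ((Q → (not R → R)) → (not Q → (P ∨ not R)))): Łukasiewicz ¬ gives 1 − 0.9 = 0.1
((not R ∧ ((R → R) ∨ not R)) → not (not R ∧ ((Q → (not R → R)) → (not Q → (P ∨ not R))))): min(1, 1 − 0.9 + 0.1) = 0.2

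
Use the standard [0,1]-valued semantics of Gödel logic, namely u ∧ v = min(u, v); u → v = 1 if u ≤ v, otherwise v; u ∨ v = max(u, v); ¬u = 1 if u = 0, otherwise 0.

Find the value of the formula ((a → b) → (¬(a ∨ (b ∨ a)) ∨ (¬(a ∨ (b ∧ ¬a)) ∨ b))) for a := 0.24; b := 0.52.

0.52

(a → b): 0.24 ≤ 0.52, so result = 1
(b ∨ a) = max(0.52, 0.24) = 0.52
(a ∨ (b ∨ a)) = max(0.24, 0.52) = 0.52
¬(a ∨ (b ∨ a)): Gödel ¬ of 0.52 = 0 (operand ≠ 0)
¬a: Gödel ¬ of 0.24 = 0 (operand ≠ 0)
(b ∧ ¬a) = min(0.52, 0) = 0
(a ∨ (b ∧ ¬a)) = max(0.24, 0) = 0.24
¬(a ∨ (b ∧ ¬a)): Gödel ¬ of 0.24 = 0 (operand ≠ 0)
(¬(a ∨ (b ∧ ¬a)) ∨ b) = max(0, 0.52) = 0.52
(¬(a ∨ (b ∨ a)) ∨ (¬(a ∨ (b ∧ ¬a)) ∨ b)) = max(0, 0.52) = 0.52
((a → b) → (¬(a ∨ (b ∨ a)) ∨ (¬(a ∨ (b ∧ ¬a)) ∨ b))): 1 > 0.52, so result = 0.52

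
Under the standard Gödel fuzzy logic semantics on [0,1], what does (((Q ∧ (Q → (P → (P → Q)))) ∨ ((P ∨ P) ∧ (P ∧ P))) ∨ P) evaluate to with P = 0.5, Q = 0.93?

0.93

(P → Q): 0.5 ≤ 0.93, so result = 1
(P → (P → Q)): 0.5 ≤ 1, so result = 1
(Q → (P → (P → Q))): 0.93 ≤ 1, so result = 1
(Q ∧ (Q → (P → (P → Q)))) = min(0.93, 1) = 0.93
(P ∨ P) = max(0.5, 0.5) = 0.5
(P ∧ P) = min(0.5, 0.5) = 0.5
((P ∨ P) ∧ (P ∧ P)) = min(0.5, 0.5) = 0.5
((Q ∧ (Q → (P → (P → Q)))) ∨ ((P ∨ P) ∧ (P ∧ P))) = max(0.93, 0.5) = 0.93
(((Q ∧ (Q → (P → (P → Q)))) ∨ ((P ∨ P) ∧ (P ∧ P))) ∨ P) = max(0.93, 0.5) = 0.93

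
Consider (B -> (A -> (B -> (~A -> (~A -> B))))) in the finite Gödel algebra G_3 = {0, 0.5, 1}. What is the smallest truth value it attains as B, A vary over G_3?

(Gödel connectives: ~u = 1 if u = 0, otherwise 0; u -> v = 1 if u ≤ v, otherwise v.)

1.00

Every assignment gives 1. For instance at B = 0, A = 0:
  ~A: Gödel ¬ of 0 = 1 (operand is 0)
  ~A: Gödel ¬ of 0 = 1 (operand is 0)
  (~A -> B): 1 > 0, so result = 0
  (~A -> (~A -> B)): 1 > 0, so result = 0
  (B -> (~A -> (~A -> B))): 0 ≤ 0, so result = 1
  (A -> (B -> (~A -> (~A -> B)))): 0 ≤ 1, so result = 1
  (B -> (A -> (B -> (~A -> (~A -> B))))): 0 ≤ 1, so result = 1
All 9 assignments give value 1 — the formula is a G_3-tautology.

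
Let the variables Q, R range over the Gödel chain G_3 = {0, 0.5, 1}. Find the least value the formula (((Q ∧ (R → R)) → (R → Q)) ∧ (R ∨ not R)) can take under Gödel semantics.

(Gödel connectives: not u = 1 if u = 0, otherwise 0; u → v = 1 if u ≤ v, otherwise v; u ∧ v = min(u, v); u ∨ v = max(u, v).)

0.50

The minimum is attained at Q = 0, R = 0.5:
  (R → R): 0.5 ≤ 0.5, so result = 1
  (Q ∧ (R → R)) = min(0, 1) = 0
  (R → Q): 0.5 > 0, so result = 0
  ((Q ∧ (R → R)) → (R → Q)): 0 ≤ 0, so result = 1
  not R: Gödel ¬ of 0.5 = 0 (operand ≠ 0)
  (R ∨ not R) = max(0.5, 0) = 0.5
  (((Q ∧ (R → R)) → (R → Q)) ∧ (R ∨ not R)) = min(1, 0.5) = 0.5
Checking all 9 assignments confirms none give a value below 0.50.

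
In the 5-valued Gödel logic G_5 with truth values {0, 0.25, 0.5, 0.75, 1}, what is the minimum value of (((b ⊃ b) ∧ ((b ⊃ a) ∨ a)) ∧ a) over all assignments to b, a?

0.00

The minimum is attained at b = 0, a = 0:
  (b ⊃ b): 0 ≤ 0, so result = 1
  (b ⊃ a): 0 ≤ 0, so result = 1
  ((b ⊃ a) ∨ a) = max(1, 0) = 1
  ((b ⊃ b) ∧ ((b ⊃ a) ∨ a)) = min(1, 1) = 1
  (((b ⊃ b) ∧ ((b ⊃ a) ∨ a)) ∧ a) = min(1, 0) = 0
Checking all 25 assignments confirms none give a value below 0.00.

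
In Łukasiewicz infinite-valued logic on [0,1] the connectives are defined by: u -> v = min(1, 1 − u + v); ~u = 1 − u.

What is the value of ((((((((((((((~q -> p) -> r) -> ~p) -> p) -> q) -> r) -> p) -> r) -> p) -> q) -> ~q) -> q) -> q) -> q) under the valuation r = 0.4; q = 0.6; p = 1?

~q: Łukasiewicz ¬ gives 1 − 0.6 = 0.4
(~q -> p): min(1, 1 − 0.4 + 1) = 1
((~q -> p) -> r): min(1, 1 − 1 + 0.4) = 0.4
~p: Łukasiewicz ¬ gives 1 − 1 = 0
(((~q -> p) -> r) -> ~p): min(1, 1 − 0.4 + 0) = 0.6
((((~q -> p) -> r) -> ~p) -> p): min(1, 1 − 0.6 + 1) = 1
(((((~q -> p) -> r) -> ~p) -> p) -> q): min(1, 1 − 1 + 0.6) = 0.6
((((((~q -> p) -> r) -> ~p) -> p) -> q) -> r): min(1, 1 − 0.6 + 0.4) = 0.8
(((((((~q -> p) -> r) -> ~p) -> p) -> q) -> r) -> p): min(1, 1 − 0.8 + 1) = 1
((((((((~q -> p) -> r) -> ~p) -> p) -> q) -> r) -> p) -> r): min(1, 1 − 1 + 0.4) = 0.4
(((((((((~q -> p) -> r) -> ~p) -> p) -> q) -> r) -> p) -> r) -> p): min(1, 1 − 0.4 + 1) = 1
((((((((((~q -> p) -> r) -> ~p) -> p) -> q) -> r) -> p) -> r) -> p) -> q): min(1, 1 − 1 + 0.6) = 0.6
~q: Łukasiewicz ¬ gives 1 − 0.6 = 0.4
(((((((((((~q -> p) -> r) -> ~p) -> p) -> q) -> r) -> p) -> r) -> p) -> q) -> ~q): min(1, 1 − 0.6 + 0.4) = 0.8
((((((((((((~q -> p) -> r) -> ~p) -> p) -> q) -> r) -> p) -> r) -> p) -> q) -> ~q) -> q): min(1, 1 − 0.8 + 0.6) = 0.8
(((((((((((((~q -> p) -> r) -> ~p) -> p) -> q) -> r) -> p) -> r) -> p) -> q) -> ~q) -> q) -> q): min(1, 1 − 0.8 + 0.6) = 0.8
((((((((((((((~q -> p) -> r) -> ~p) -> p) -> q) -> r) -> p) -> r) -> p) -> q) -> ~q) -> q) -> q) -> q): min(1, 1 − 0.8 + 0.6) = 0.8

0.80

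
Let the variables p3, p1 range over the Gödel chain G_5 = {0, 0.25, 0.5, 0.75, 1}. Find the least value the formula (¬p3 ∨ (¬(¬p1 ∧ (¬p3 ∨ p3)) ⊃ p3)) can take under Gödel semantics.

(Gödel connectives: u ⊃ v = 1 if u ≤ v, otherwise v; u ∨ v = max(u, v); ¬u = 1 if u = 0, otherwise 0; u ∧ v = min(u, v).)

0.25

The minimum is attained at p3 = 0.25, p1 = 0.25:
  ¬p3: Gödel ¬ of 0.25 = 0 (operand ≠ 0)
  ¬p1: Gödel ¬ of 0.25 = 0 (operand ≠ 0)
  ¬p3: Gödel ¬ of 0.25 = 0 (operand ≠ 0)
  (¬p3 ∨ p3) = max(0, 0.25) = 0.25
  (¬p1 ∧ (¬p3 ∨ p3)) = min(0, 0.25) = 0
  ¬(¬p1 ∧ (¬p3 ∨ p3)): Gödel ¬ of 0 = 1 (operand is 0)
  (¬(¬p1 ∧ (¬p3 ∨ p3)) ⊃ p3): 1 > 0.25, so result = 0.25
  (¬p3 ∨ (¬(¬p1 ∧ (¬p3 ∨ p3)) ⊃ p3)) = max(0, 0.25) = 0.25
Checking all 25 assignments confirms none give a value below 0.25.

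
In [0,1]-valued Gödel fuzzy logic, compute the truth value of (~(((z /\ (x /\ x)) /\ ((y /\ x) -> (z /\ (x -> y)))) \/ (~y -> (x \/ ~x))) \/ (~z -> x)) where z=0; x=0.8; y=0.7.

(x /\ x) = min(0.8, 0.8) = 0.8
(z /\ (x /\ x)) = min(0, 0.8) = 0
(y /\ x) = min(0.7, 0.8) = 0.7
(x -> y): 0.8 > 0.7, so result = 0.7
(z /\ (x -> y)) = min(0, 0.7) = 0
((y /\ x) -> (z /\ (x -> y))): 0.7 > 0, so result = 0
((z /\ (x /\ x)) /\ ((y /\ x) -> (z /\ (x -> y)))) = min(0, 0) = 0
~y: Gödel ¬ of 0.7 = 0 (operand ≠ 0)
~x: Gödel ¬ of 0.8 = 0 (operand ≠ 0)
(x \/ ~x) = max(0.8, 0) = 0.8
(~y -> (x \/ ~x)): 0 ≤ 0.8, so result = 1
(((z /\ (x /\ x)) /\ ((y /\ x) -> (z /\ (x -> y)))) \/ (~y -> (x \/ ~x))) = max(0, 1) = 1
~(((z /\ (x /\ x)) /\ ((y /\ x) -> (z /\ (x -> y)))) \/ (~y -> (x \/ ~x))): Gödel ¬ of 1 = 0 (operand ≠ 0)
~z: Gödel ¬ of 0 = 1 (operand is 0)
(~z -> x): 1 > 0.8, so result = 0.8
(~(((z /\ (x /\ x)) /\ ((y /\ x) -> (z /\ (x -> y)))) \/ (~y -> (x \/ ~x))) \/ (~z -> x)) = max(0, 0.8) = 0.8

0.80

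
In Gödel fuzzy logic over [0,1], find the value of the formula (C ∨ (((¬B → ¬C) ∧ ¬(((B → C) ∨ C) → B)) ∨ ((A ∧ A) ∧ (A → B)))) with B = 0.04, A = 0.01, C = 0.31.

0.31

¬B: Gödel ¬ of 0.04 = 0 (operand ≠ 0)
¬C: Gödel ¬ of 0.31 = 0 (operand ≠ 0)
(¬B → ¬C): 0 ≤ 0, so result = 1
(B → C): 0.04 ≤ 0.31, so result = 1
((B → C) ∨ C) = max(1, 0.31) = 1
(((B → C) ∨ C) → B): 1 > 0.04, so result = 0.04
¬(((B → C) ∨ C) → B): Gödel ¬ of 0.04 = 0 (operand ≠ 0)
((¬B → ¬C) ∧ ¬(((B → C) ∨ C) → B)) = min(1, 0) = 0
(A ∧ A) = min(0.01, 0.01) = 0.01
(A → B): 0.01 ≤ 0.04, so result = 1
((A ∧ A) ∧ (A → B)) = min(0.01, 1) = 0.01
(((¬B → ¬C) ∧ ¬(((B → C) ∨ C) → B)) ∨ ((A ∧ A) ∧ (A → B))) = max(0, 0.01) = 0.01
(C ∨ (((¬B → ¬C) ∧ ¬(((B → C) ∨ C) → B)) ∨ ((A ∧ A) ∧ (A → B)))) = max(0.31, 0.01) = 0.31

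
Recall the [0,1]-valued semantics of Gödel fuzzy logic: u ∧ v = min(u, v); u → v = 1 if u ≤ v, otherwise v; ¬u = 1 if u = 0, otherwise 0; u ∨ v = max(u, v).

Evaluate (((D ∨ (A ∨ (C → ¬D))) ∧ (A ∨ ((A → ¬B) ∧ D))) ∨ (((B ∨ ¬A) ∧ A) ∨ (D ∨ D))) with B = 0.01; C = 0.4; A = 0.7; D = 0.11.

0.70

¬D: Gödel ¬ of 0.11 = 0 (operand ≠ 0)
(C → ¬D): 0.4 > 0, so result = 0
(A ∨ (C → ¬D)) = max(0.7, 0) = 0.7
(D ∨ (A ∨ (C → ¬D))) = max(0.11, 0.7) = 0.7
¬B: Gödel ¬ of 0.01 = 0 (operand ≠ 0)
(A → ¬B): 0.7 > 0, so result = 0
((A → ¬B) ∧ D) = min(0, 0.11) = 0
(A ∨ ((A → ¬B) ∧ D)) = max(0.7, 0) = 0.7
((D ∨ (A ∨ (C → ¬D))) ∧ (A ∨ ((A → ¬B) ∧ D))) = min(0.7, 0.7) = 0.7
¬A: Gödel ¬ of 0.7 = 0 (operand ≠ 0)
(B ∨ ¬A) = max(0.01, 0) = 0.01
((B ∨ ¬A) ∧ A) = min(0.01, 0.7) = 0.01
(D ∨ D) = max(0.11, 0.11) = 0.11
(((B ∨ ¬A) ∧ A) ∨ (D ∨ D)) = max(0.01, 0.11) = 0.11
(((D ∨ (A ∨ (C → ¬D))) ∧ (A ∨ ((A → ¬B) ∧ D))) ∨ (((B ∨ ¬A) ∧ A) ∨ (D ∨ D))) = max(0.7, 0.11) = 0.7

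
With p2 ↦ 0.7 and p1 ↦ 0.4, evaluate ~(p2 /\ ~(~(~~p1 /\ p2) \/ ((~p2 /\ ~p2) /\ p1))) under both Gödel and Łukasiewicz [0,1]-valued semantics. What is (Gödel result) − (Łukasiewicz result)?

Gödel evaluation:
  ~p1: Gödel ¬ of 0.4 = 0 (operand ≠ 0)
  ~~p1: Gödel ¬ of 0 = 1 (operand is 0)
  (~~p1 /\ p2) = min(1, 0.7) = 0.7
  ~(~~p1 /\ p2): Gödel ¬ of 0.7 = 0 (operand ≠ 0)
  ~p2: Gödel ¬ of 0.7 = 0 (operand ≠ 0)
  ~p2: Gödel ¬ of 0.7 = 0 (operand ≠ 0)
  (~p2 /\ ~p2) = min(0, 0) = 0
  ((~p2 /\ ~p2) /\ p1) = min(0, 0.4) = 0
  (~(~~p1 /\ p2) \/ ((~p2 /\ ~p2) /\ p1)) = max(0, 0) = 0
  ~(~(~~p1 /\ p2) \/ ((~p2 /\ ~p2) /\ p1)): Gödel ¬ of 0 = 1 (operand is 0)
  (p2 /\ ~(~(~~p1 /\ p2) \/ ((~p2 /\ ~p2) /\ p1))) = min(0.7, 1) = 0.7
  ~(p2 /\ ~(~(~~p1 /\ p2) \/ ((~p2 /\ ~p2) /\ p1))): Gödel ¬ of 0.7 = 0 (operand ≠ 0)
  Gödel value = 0
Łukasiewicz evaluation:
  ~p1: Łukasiewicz ¬ gives 1 − 0.4 = 0.6
  ~~p1: Łukasiewicz ¬ gives 1 − 0.6 = 0.4
  (~~p1 /\ p2) = min(0.4, 0.7) = 0.4
  ~(~~p1 /\ p2): Łukasiewicz ¬ gives 1 − 0.4 = 0.6
  ~p2: Łukasiewicz ¬ gives 1 − 0.7 = 0.3
  ~p2: Łukasiewicz ¬ gives 1 − 0.7 = 0.3
  (~p2 /\ ~p2) = min(0.3, 0.3) = 0.3
  ((~p2 /\ ~p2) /\ p1) = min(0.3, 0.4) = 0.3
  (~(~~p1 /\ p2) \/ ((~p2 /\ ~p2) /\ p1)) = max(0.6, 0.3) = 0.6
  ~(~(~~p1 /\ p2) \/ ((~p2 /\ ~p2) /\ p1)): Łukasiewicz ¬ gives 1 − 0.6 = 0.4
  (p2 /\ ~(~(~~p1 /\ p2) \/ ((~p2 /\ ~p2) /\ p1))) = min(0.7, 0.4) = 0.4
  ~(p2 /\ ~(~(~~p1 /\ p2) \/ ((~p2 /\ ~p2) /\ p1))): Łukasiewicz ¬ gives 1 − 0.4 = 0.6
  Łukasiewicz value = 0.6
Difference: 0 − 0.6 = -0.60

-0.60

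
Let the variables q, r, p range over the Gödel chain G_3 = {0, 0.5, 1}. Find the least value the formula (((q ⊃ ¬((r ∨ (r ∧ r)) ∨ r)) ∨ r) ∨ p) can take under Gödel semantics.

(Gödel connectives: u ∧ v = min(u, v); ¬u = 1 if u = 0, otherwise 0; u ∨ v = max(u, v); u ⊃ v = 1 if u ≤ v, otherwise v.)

The minimum is attained at q = 0.5, r = 0.5, p = 0:
  (r ∧ r) = min(0.5, 0.5) = 0.5
  (r ∨ (r ∧ r)) = max(0.5, 0.5) = 0.5
  ((r ∨ (r ∧ r)) ∨ r) = max(0.5, 0.5) = 0.5
  ¬((r ∨ (r ∧ r)) ∨ r): Gödel ¬ of 0.5 = 0 (operand ≠ 0)
  (q ⊃ ¬((r ∨ (r ∧ r)) ∨ r)): 0.5 > 0, so result = 0
  ((q ⊃ ¬((r ∨ (r ∧ r)) ∨ r)) ∨ r) = max(0, 0.5) = 0.5
  (((q ⊃ ¬((r ∨ (r ∧ r)) ∨ r)) ∨ r) ∨ p) = max(0.5, 0) = 0.5
Checking all 27 assignments confirms none give a value below 0.50.

0.50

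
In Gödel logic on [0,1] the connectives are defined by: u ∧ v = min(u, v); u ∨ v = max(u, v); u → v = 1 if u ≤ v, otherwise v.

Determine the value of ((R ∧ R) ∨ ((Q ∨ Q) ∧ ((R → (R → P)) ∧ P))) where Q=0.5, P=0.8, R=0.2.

(R ∧ R) = min(0.2, 0.2) = 0.2
(Q ∨ Q) = max(0.5, 0.5) = 0.5
(R → P): 0.2 ≤ 0.8, so result = 1
(R → (R → P)): 0.2 ≤ 1, so result = 1
((R → (R → P)) ∧ P) = min(1, 0.8) = 0.8
((Q ∨ Q) ∧ ((R → (R → P)) ∧ P)) = min(0.5, 0.8) = 0.5
((R ∧ R) ∨ ((Q ∨ Q) ∧ ((R → (R → P)) ∧ P))) = max(0.2, 0.5) = 0.5

0.50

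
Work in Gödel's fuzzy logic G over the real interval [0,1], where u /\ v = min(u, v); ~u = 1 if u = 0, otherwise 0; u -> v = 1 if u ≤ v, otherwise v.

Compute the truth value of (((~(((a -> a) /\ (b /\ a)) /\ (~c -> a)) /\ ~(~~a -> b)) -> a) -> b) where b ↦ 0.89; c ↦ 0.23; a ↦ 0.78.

0.89

(a -> a): 0.78 ≤ 0.78, so result = 1
(b /\ a) = min(0.89, 0.78) = 0.78
((a -> a) /\ (b /\ a)) = min(1, 0.78) = 0.78
~c: Gödel ¬ of 0.23 = 0 (operand ≠ 0)
(~c -> a): 0 ≤ 0.78, so result = 1
(((a -> a) /\ (b /\ a)) /\ (~c -> a)) = min(0.78, 1) = 0.78
~(((a -> a) /\ (b /\ a)) /\ (~c -> a)): Gödel ¬ of 0.78 = 0 (operand ≠ 0)
~a: Gödel ¬ of 0.78 = 0 (operand ≠ 0)
~~a: Gödel ¬ of 0 = 1 (operand is 0)
(~~a -> b): 1 > 0.89, so result = 0.89
~(~~a -> b): Gödel ¬ of 0.89 = 0 (operand ≠ 0)
(~(((a -> a) /\ (b /\ a)) /\ (~c -> a)) /\ ~(~~a -> b)) = min(0, 0) = 0
((~(((a -> a) /\ (b /\ a)) /\ (~c -> a)) /\ ~(~~a -> b)) -> a): 0 ≤ 0.78, so result = 1
(((~(((a -> a) /\ (b /\ a)) /\ (~c -> a)) /\ ~(~~a -> b)) -> a) -> b): 1 > 0.89, so result = 0.89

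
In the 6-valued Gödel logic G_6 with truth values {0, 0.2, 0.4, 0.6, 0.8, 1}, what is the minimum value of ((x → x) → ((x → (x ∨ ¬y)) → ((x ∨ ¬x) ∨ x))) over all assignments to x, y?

The minimum is attained at x = 0.2, y = 0:
  (x → x): 0.2 ≤ 0.2, so result = 1
  ¬y: Gödel ¬ of 0 = 1 (operand is 0)
  (x ∨ ¬y) = max(0.2, 1) = 1
  (x → (x ∨ ¬y)): 0.2 ≤ 1, so result = 1
  ¬x: Gödel ¬ of 0.2 = 0 (operand ≠ 0)
  (x ∨ ¬x) = max(0.2, 0) = 0.2
  ((x ∨ ¬x) ∨ x) = max(0.2, 0.2) = 0.2
  ((x → (x ∨ ¬y)) → ((x ∨ ¬x) ∨ x)): 1 > 0.2, so result = 0.2
  ((x → x) → ((x → (x ∨ ¬y)) → ((x ∨ ¬x) ∨ x))): 1 > 0.2, so result = 0.2
Checking all 36 assignments confirms none give a value below 0.20.

0.20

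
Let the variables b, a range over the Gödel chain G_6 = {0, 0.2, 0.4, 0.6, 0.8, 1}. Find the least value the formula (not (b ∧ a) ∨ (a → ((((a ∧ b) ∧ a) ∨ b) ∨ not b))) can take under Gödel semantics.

The minimum is attained at b = 0.2, a = 0.4:
  (b ∧ a) = min(0.2, 0.4) = 0.2
  not (b ∧ a): Gödel ¬ of 0.2 = 0 (operand ≠ 0)
  (a ∧ b) = min(0.4, 0.2) = 0.2
  ((a ∧ b) ∧ a) = min(0.2, 0.4) = 0.2
  (((a ∧ b) ∧ a) ∨ b) = max(0.2, 0.2) = 0.2
  not b: Gödel ¬ of 0.2 = 0 (operand ≠ 0)
  ((((a ∧ b) ∧ a) ∨ b) ∨ not b) = max(0.2, 0) = 0.2
  (a → ((((a ∧ b) ∧ a) ∨ b) ∨ not b)): 0.4 > 0.2, so result = 0.2
  (not (b ∧ a) ∨ (a → ((((a ∧ b) ∧ a) ∨ b) ∨ not b))) = max(0, 0.2) = 0.2
Checking all 36 assignments confirms none give a value below 0.20.

0.20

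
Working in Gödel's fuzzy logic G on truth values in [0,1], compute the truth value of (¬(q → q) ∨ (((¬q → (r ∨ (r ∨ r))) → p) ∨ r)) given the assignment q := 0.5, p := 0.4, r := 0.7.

(q → q): 0.5 ≤ 0.5, so result = 1
¬(q → q): Gödel ¬ of 1 = 0 (operand ≠ 0)
¬q: Gödel ¬ of 0.5 = 0 (operand ≠ 0)
(r ∨ r) = max(0.7, 0.7) = 0.7
(r ∨ (r ∨ r)) = max(0.7, 0.7) = 0.7
(¬q → (r ∨ (r ∨ r))): 0 ≤ 0.7, so result = 1
((¬q → (r ∨ (r ∨ r))) → p): 1 > 0.4, so result = 0.4
(((¬q → (r ∨ (r ∨ r))) → p) ∨ r) = max(0.4, 0.7) = 0.7
(¬(q → q) ∨ (((¬q → (r ∨ (r ∨ r))) → p) ∨ r)) = max(0, 0.7) = 0.7

0.70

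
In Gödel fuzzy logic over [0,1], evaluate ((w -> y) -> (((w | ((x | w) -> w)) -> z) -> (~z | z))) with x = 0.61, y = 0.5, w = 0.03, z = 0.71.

0.71

(w -> y): 0.03 ≤ 0.5, so result = 1
(x | w) = max(0.61, 0.03) = 0.61
((x | w) -> w): 0.61 > 0.03, so result = 0.03
(w | ((x | w) -> w)) = max(0.03, 0.03) = 0.03
((w | ((x | w) -> w)) -> z): 0.03 ≤ 0.71, so result = 1
~z: Gödel ¬ of 0.71 = 0 (operand ≠ 0)
(~z | z) = max(0, 0.71) = 0.71
(((w | ((x | w) -> w)) -> z) -> (~z | z)): 1 > 0.71, so result = 0.71
((w -> y) -> (((w | ((x | w) -> w)) -> z) -> (~z | z))): 1 > 0.71, so result = 0.71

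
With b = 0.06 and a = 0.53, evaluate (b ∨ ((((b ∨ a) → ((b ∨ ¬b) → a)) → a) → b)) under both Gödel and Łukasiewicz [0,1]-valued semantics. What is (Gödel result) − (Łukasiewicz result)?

Gödel evaluation:
  (b ∨ a) = max(0.06, 0.53) = 0.53
  ¬b: Gödel ¬ of 0.06 = 0 (operand ≠ 0)
  (b ∨ ¬b) = max(0.06, 0) = 0.06
  ((b ∨ ¬b) → a): 0.06 ≤ 0.53, so result = 1
  ((b ∨ a) → ((b ∨ ¬b) → a)): 0.53 ≤ 1, so result = 1
  (((b ∨ a) → ((b ∨ ¬b) → a)) → a): 1 > 0.53, so result = 0.53
  ((((b ∨ a) → ((b ∨ ¬b) → a)) → a) → b): 0.53 > 0.06, so result = 0.06
  (b ∨ ((((b ∨ a) → ((b ∨ ¬b) → a)) → a) → b)) = max(0.06, 0.06) = 0.06
  Gödel value = 0.06
Łukasiewicz evaluation:
  (b ∨ a) = max(0.06, 0.53) = 0.53
  ¬b: Łukasiewicz ¬ gives 1 − 0.06 = 0.94
  (b ∨ ¬b) = max(0.06, 0.94) = 0.94
  ((b ∨ ¬b) → a): min(1, 1 − 0.94 + 0.53) = 0.59
  ((b ∨ a) → ((b ∨ ¬b) → a)): min(1, 1 − 0.53 + 0.59) = 1
  (((b ∨ a) → ((b ∨ ¬b) → a)) → a): min(1, 1 − 1 + 0.53) = 0.53
  ((((b ∨ a) → ((b ∨ ¬b) → a)) → a) → b): min(1, 1 − 0.53 + 0.06) = 0.53
  (b ∨ ((((b ∨ a) → ((b ∨ ¬b) → a)) → a) → b)) = max(0.06, 0.53) = 0.53
  Łukasiewicz value = 0.53
Difference: 0.06 − 0.53 = -0.47

-0.47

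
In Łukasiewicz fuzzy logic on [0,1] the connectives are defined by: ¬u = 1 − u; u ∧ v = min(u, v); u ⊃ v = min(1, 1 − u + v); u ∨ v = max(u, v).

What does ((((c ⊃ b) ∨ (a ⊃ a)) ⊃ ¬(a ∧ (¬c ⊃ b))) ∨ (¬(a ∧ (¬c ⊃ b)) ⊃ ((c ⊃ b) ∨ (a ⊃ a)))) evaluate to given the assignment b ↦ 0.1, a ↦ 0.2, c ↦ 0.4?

1.00

(c ⊃ b): min(1, 1 − 0.4 + 0.1) = 0.7
(a ⊃ a): min(1, 1 − 0.2 + 0.2) = 1
((c ⊃ b) ∨ (a ⊃ a)) = max(0.7, 1) = 1
¬c: Łukasiewicz ¬ gives 1 − 0.4 = 0.6
(¬c ⊃ b): min(1, 1 − 0.6 + 0.1) = 0.5
(a ∧ (¬c ⊃ b)) = min(0.2, 0.5) = 0.2
¬(a ∧ (¬c ⊃ b)): Łukasiewicz ¬ gives 1 − 0.2 = 0.8
(((c ⊃ b) ∨ (a ⊃ a)) ⊃ ¬(a ∧ (¬c ⊃ b))): min(1, 1 − 1 + 0.8) = 0.8
¬c: Łukasiewicz ¬ gives 1 − 0.4 = 0.6
(¬c ⊃ b): min(1, 1 − 0.6 + 0.1) = 0.5
(a ∧ (¬c ⊃ b)) = min(0.2, 0.5) = 0.2
¬(a ∧ (¬c ⊃ b)): Łukasiewicz ¬ gives 1 − 0.2 = 0.8
(c ⊃ b): min(1, 1 − 0.4 + 0.1) = 0.7
(a ⊃ a): min(1, 1 − 0.2 + 0.2) = 1
((c ⊃ b) ∨ (a ⊃ a)) = max(0.7, 1) = 1
(¬(a ∧ (¬c ⊃ b)) ⊃ ((c ⊃ b) ∨ (a ⊃ a))): min(1, 1 − 0.8 + 1) = 1
((((c ⊃ b) ∨ (a ⊃ a)) ⊃ ¬(a ∧ (¬c ⊃ b))) ∨ (¬(a ∧ (¬c ⊃ b)) ⊃ ((c ⊃ b) ∨ (a ⊃ a)))) = max(0.8, 1) = 1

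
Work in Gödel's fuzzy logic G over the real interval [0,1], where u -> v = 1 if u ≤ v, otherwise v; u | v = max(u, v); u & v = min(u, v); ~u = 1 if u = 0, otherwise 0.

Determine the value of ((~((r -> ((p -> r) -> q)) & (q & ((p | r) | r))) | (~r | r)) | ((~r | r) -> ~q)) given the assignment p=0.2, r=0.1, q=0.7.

(p -> r): 0.2 > 0.1, so result = 0.1
((p -> r) -> q): 0.1 ≤ 0.7, so result = 1
(r -> ((p -> r) -> q)): 0.1 ≤ 1, so result = 1
(p | r) = max(0.2, 0.1) = 0.2
((p | r) | r) = max(0.2, 0.1) = 0.2
(q & ((p | r) | r)) = min(0.7, 0.2) = 0.2
((r -> ((p -> r) -> q)) & (q & ((p | r) | r))) = min(1, 0.2) = 0.2
~((r -> ((p -> r) -> q)) & (q & ((p | r) | r))): Gödel ¬ of 0.2 = 0 (operand ≠ 0)
~r: Gödel ¬ of 0.1 = 0 (operand ≠ 0)
(~r | r) = max(0, 0.1) = 0.1
(~((r -> ((p -> r) -> q)) & (q & ((p | r) | r))) | (~r | r)) = max(0, 0.1) = 0.1
~r: Gödel ¬ of 0.1 = 0 (operand ≠ 0)
(~r | r) = max(0, 0.1) = 0.1
~q: Gödel ¬ of 0.7 = 0 (operand ≠ 0)
((~r | r) -> ~q): 0.1 > 0, so result = 0
((~((r -> ((p -> r) -> q)) & (q & ((p | r) | r))) | (~r | r)) | ((~r | r) -> ~q)) = max(0.1, 0) = 0.1

0.10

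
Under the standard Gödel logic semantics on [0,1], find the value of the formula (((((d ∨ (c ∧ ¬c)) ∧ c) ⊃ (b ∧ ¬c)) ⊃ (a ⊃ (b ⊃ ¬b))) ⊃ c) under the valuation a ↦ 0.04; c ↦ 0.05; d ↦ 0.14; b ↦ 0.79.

¬c: Gödel ¬ of 0.05 = 0 (operand ≠ 0)
(c ∧ ¬c) = min(0.05, 0) = 0
(d ∨ (c ∧ ¬c)) = max(0.14, 0) = 0.14
((d ∨ (c ∧ ¬c)) ∧ c) = min(0.14, 0.05) = 0.05
¬c: Gödel ¬ of 0.05 = 0 (operand ≠ 0)
(b ∧ ¬c) = min(0.79, 0) = 0
(((d ∨ (c ∧ ¬c)) ∧ c) ⊃ (b ∧ ¬c)): 0.05 > 0, so result = 0
¬b: Gödel ¬ of 0.79 = 0 (operand ≠ 0)
(b ⊃ ¬b): 0.79 > 0, so result = 0
(a ⊃ (b ⊃ ¬b)): 0.04 > 0, so result = 0
((((d ∨ (c ∧ ¬c)) ∧ c) ⊃ (b ∧ ¬c)) ⊃ (a ⊃ (b ⊃ ¬b))): 0 ≤ 0, so result = 1
(((((d ∨ (c ∧ ¬c)) ∧ c) ⊃ (b ∧ ¬c)) ⊃ (a ⊃ (b ⊃ ¬b))) ⊃ c): 1 > 0.05, so result = 0.05

0.05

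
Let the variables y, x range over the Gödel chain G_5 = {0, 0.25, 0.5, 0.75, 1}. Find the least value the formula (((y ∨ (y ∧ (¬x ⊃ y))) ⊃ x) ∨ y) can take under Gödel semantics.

0.25

The minimum is attained at y = 0.25, x = 0:
  ¬x: Gödel ¬ of 0 = 1 (operand is 0)
  (¬x ⊃ y): 1 > 0.25, so result = 0.25
  (y ∧ (¬x ⊃ y)) = min(0.25, 0.25) = 0.25
  (y ∨ (y ∧ (¬x ⊃ y))) = max(0.25, 0.25) = 0.25
  ((y ∨ (y ∧ (¬x ⊃ y))) ⊃ x): 0.25 > 0, so result = 0
  (((y ∨ (y ∧ (¬x ⊃ y))) ⊃ x) ∨ y) = max(0, 0.25) = 0.25
Checking all 25 assignments confirms none give a value below 0.25.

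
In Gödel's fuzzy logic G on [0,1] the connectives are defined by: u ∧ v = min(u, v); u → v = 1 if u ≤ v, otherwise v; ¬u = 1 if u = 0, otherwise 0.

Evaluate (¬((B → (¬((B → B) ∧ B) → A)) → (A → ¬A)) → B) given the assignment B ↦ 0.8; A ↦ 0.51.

(B → B): 0.8 ≤ 0.8, so result = 1
((B → B) ∧ B) = min(1, 0.8) = 0.8
¬((B → B) ∧ B): Gödel ¬ of 0.8 = 0 (operand ≠ 0)
(¬((B → B) ∧ B) → A): 0 ≤ 0.51, so result = 1
(B → (¬((B → B) ∧ B) → A)): 0.8 ≤ 1, so result = 1
¬A: Gödel ¬ of 0.51 = 0 (operand ≠ 0)
(A → ¬A): 0.51 > 0, so result = 0
((B → (¬((B → B) ∧ B) → A)) → (A → ¬A)): 1 > 0, so result = 0
¬((B → (¬((B → B) ∧ B) → A)) → (A → ¬A)): Gödel ¬ of 0 = 1 (operand is 0)
(¬((B → (¬((B → B) ∧ B) → A)) → (A → ¬A)) → B): 1 > 0.8, so result = 0.8

0.80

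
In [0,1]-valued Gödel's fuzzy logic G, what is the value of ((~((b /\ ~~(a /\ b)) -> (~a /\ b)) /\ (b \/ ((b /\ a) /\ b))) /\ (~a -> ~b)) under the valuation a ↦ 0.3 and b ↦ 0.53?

0.53

(a /\ b) = min(0.3, 0.53) = 0.3
~(a /\ b): Gödel ¬ of 0.3 = 0 (operand ≠ 0)
~~(a /\ b): Gödel ¬ of 0 = 1 (operand is 0)
(b /\ ~~(a /\ b)) = min(0.53, 1) = 0.53
~a: Gödel ¬ of 0.3 = 0 (operand ≠ 0)
(~a /\ b) = min(0, 0.53) = 0
((b /\ ~~(a /\ b)) -> (~a /\ b)): 0.53 > 0, so result = 0
~((b /\ ~~(a /\ b)) -> (~a /\ b)): Gödel ¬ of 0 = 1 (operand is 0)
(b /\ a) = min(0.53, 0.3) = 0.3
((b /\ a) /\ b) = min(0.3, 0.53) = 0.3
(b \/ ((b /\ a) /\ b)) = max(0.53, 0.3) = 0.53
(~((b /\ ~~(a /\ b)) -> (~a /\ b)) /\ (b \/ ((b /\ a) /\ b))) = min(1, 0.53) = 0.53
~a: Gödel ¬ of 0.3 = 0 (operand ≠ 0)
~b: Gödel ¬ of 0.53 = 0 (operand ≠ 0)
(~a -> ~b): 0 ≤ 0, so result = 1
((~((b /\ ~~(a /\ b)) -> (~a /\ b)) /\ (b \/ ((b /\ a) /\ b))) /\ (~a -> ~b)) = min(0.53, 1) = 0.53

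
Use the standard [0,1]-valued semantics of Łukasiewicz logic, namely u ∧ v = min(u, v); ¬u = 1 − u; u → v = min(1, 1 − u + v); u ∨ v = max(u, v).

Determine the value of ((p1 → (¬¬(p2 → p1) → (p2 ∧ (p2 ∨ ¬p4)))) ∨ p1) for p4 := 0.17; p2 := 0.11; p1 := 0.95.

(p2 → p1): min(1, 1 − 0.11 + 0.95) = 1
¬(p2 → p1): Łukasiewicz ¬ gives 1 − 1 = 0
¬¬(p2 → p1): Łukasiewicz ¬ gives 1 − 0 = 1
¬p4: Łukasiewicz ¬ gives 1 − 0.17 = 0.83
(p2 ∨ ¬p4) = max(0.11, 0.83) = 0.83
(p2 ∧ (p2 ∨ ¬p4)) = min(0.11, 0.83) = 0.11
(¬¬(p2 → p1) → (p2 ∧ (p2 ∨ ¬p4))): min(1, 1 − 1 + 0.11) = 0.11
(p1 → (¬¬(p2 → p1) → (p2 ∧ (p2 ∨ ¬p4)))): min(1, 1 − 0.95 + 0.11) = 0.16
((p1 → (¬¬(p2 → p1) → (p2 ∧ (p2 ∨ ¬p4)))) ∨ p1) = max(0.16, 0.95) = 0.95

0.95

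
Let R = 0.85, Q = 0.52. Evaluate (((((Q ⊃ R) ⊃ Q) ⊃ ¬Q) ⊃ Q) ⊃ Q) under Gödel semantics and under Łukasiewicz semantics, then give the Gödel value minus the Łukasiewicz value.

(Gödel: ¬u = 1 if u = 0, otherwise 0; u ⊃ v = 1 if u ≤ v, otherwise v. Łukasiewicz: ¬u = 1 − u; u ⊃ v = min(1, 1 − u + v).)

-0.44

Gödel evaluation:
  (Q ⊃ R): 0.52 ≤ 0.85, so result = 1
  ((Q ⊃ R) ⊃ Q): 1 > 0.52, so result = 0.52
  ¬Q: Gödel ¬ of 0.52 = 0 (operand ≠ 0)
  (((Q ⊃ R) ⊃ Q) ⊃ ¬Q): 0.52 > 0, so result = 0
  ((((Q ⊃ R) ⊃ Q) ⊃ ¬Q) ⊃ Q): 0 ≤ 0.52, so result = 1
  (((((Q ⊃ R) ⊃ Q) ⊃ ¬Q) ⊃ Q) ⊃ Q): 1 > 0.52, so result = 0.52
  Gödel value = 0.52
Łukasiewicz evaluation:
  (Q ⊃ R): min(1, 1 − 0.52 + 0.85) = 1
  ((Q ⊃ R) ⊃ Q): min(1, 1 − 1 + 0.52) = 0.52
  ¬Q: Łukasiewicz ¬ gives 1 − 0.52 = 0.48
  (((Q ⊃ R) ⊃ Q) ⊃ ¬Q): min(1, 1 − 0.52 + 0.48) = 0.96
  ((((Q ⊃ R) ⊃ Q) ⊃ ¬Q) ⊃ Q): min(1, 1 − 0.96 + 0.52) = 0.56
  (((((Q ⊃ R) ⊃ Q) ⊃ ¬Q) ⊃ Q) ⊃ Q): min(1, 1 − 0.56 + 0.52) = 0.96
  Łukasiewicz value = 0.96
Difference: 0.52 − 0.96 = -0.44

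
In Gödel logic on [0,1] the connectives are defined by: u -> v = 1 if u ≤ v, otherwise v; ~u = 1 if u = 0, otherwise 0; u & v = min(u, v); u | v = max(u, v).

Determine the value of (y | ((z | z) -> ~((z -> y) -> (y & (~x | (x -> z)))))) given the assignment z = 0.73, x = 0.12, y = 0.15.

(z | z) = max(0.73, 0.73) = 0.73
(z -> y): 0.73 > 0.15, so result = 0.15
~x: Gödel ¬ of 0.12 = 0 (operand ≠ 0)
(x -> z): 0.12 ≤ 0.73, so result = 1
(~x | (x -> z)) = max(0, 1) = 1
(y & (~x | (x -> z))) = min(0.15, 1) = 0.15
((z -> y) -> (y & (~x | (x -> z)))): 0.15 ≤ 0.15, so result = 1
~((z -> y) -> (y & (~x | (x -> z)))): Gödel ¬ of 1 = 0 (operand ≠ 0)
((z | z) -> ~((z -> y) -> (y & (~x | (x -> z))))): 0.73 > 0, so result = 0
(y | ((z | z) -> ~((z -> y) -> (y & (~x | (x -> z)))))) = max(0.15, 0) = 0.15

0.15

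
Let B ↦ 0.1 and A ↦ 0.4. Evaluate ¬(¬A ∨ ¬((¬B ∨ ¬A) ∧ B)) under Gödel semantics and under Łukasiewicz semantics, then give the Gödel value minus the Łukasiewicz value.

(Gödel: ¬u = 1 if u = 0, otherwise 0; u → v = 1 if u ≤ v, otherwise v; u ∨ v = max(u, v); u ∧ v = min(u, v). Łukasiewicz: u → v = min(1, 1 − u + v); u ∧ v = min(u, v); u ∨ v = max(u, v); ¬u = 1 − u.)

Gödel evaluation:
  ¬A: Gödel ¬ of 0.4 = 0 (operand ≠ 0)
  ¬B: Gödel ¬ of 0.1 = 0 (operand ≠ 0)
  ¬A: Gödel ¬ of 0.4 = 0 (operand ≠ 0)
  (¬B ∨ ¬A) = max(0, 0) = 0
  ((¬B ∨ ¬A) ∧ B) = min(0, 0.1) = 0
  ¬((¬B ∨ ¬A) ∧ B): Gödel ¬ of 0 = 1 (operand is 0)
  (¬A ∨ ¬((¬B ∨ ¬A) ∧ B)) = max(0, 1) = 1
  ¬(¬A ∨ ¬((¬B ∨ ¬A) ∧ B)): Gödel ¬ of 1 = 0 (operand ≠ 0)
  Gödel value = 0
Łukasiewicz evaluation:
  ¬A: Łukasiewicz ¬ gives 1 − 0.4 = 0.6
  ¬B: Łukasiewicz ¬ gives 1 − 0.1 = 0.9
  ¬A: Łukasiewicz ¬ gives 1 − 0.4 = 0.6
  (¬B ∨ ¬A) = max(0.9, 0.6) = 0.9
  ((¬B ∨ ¬A) ∧ B) = min(0.9, 0.1) = 0.1
  ¬((¬B ∨ ¬A) ∧ B): Łukasiewicz ¬ gives 1 − 0.1 = 0.9
  (¬A ∨ ¬((¬B ∨ ¬A) ∧ B)) = max(0.6, 0.9) = 0.9
  ¬(¬A ∨ ¬((¬B ∨ ¬A) ∧ B)): Łukasiewicz ¬ gives 1 − 0.9 = 0.1
  Łukasiewicz value = 0.1
Difference: 0 − 0.1 = -0.10

-0.10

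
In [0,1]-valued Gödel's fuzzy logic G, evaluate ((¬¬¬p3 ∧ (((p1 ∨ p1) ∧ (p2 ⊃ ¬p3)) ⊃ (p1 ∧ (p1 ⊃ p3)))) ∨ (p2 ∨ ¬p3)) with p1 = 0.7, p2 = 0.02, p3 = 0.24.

0.02

¬p3: Gödel ¬ of 0.24 = 0 (operand ≠ 0)
¬¬p3: Gödel ¬ of 0 = 1 (operand is 0)
¬¬¬p3: Gödel ¬ of 1 = 0 (operand ≠ 0)
(p1 ∨ p1) = max(0.7, 0.7) = 0.7
¬p3: Gödel ¬ of 0.24 = 0 (operand ≠ 0)
(p2 ⊃ ¬p3): 0.02 > 0, so result = 0
((p1 ∨ p1) ∧ (p2 ⊃ ¬p3)) = min(0.7, 0) = 0
(p1 ⊃ p3): 0.7 > 0.24, so result = 0.24
(p1 ∧ (p1 ⊃ p3)) = min(0.7, 0.24) = 0.24
(((p1 ∨ p1) ∧ (p2 ⊃ ¬p3)) ⊃ (p1 ∧ (p1 ⊃ p3))): 0 ≤ 0.24, so result = 1
(¬¬¬p3 ∧ (((p1 ∨ p1) ∧ (p2 ⊃ ¬p3)) ⊃ (p1 ∧ (p1 ⊃ p3)))) = min(0, 1) = 0
¬p3: Gödel ¬ of 0.24 = 0 (operand ≠ 0)
(p2 ∨ ¬p3) = max(0.02, 0) = 0.02
((¬¬¬p3 ∧ (((p1 ∨ p1) ∧ (p2 ⊃ ¬p3)) ⊃ (p1 ∧ (p1 ⊃ p3)))) ∨ (p2 ∨ ¬p3)) = max(0, 0.02) = 0.02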